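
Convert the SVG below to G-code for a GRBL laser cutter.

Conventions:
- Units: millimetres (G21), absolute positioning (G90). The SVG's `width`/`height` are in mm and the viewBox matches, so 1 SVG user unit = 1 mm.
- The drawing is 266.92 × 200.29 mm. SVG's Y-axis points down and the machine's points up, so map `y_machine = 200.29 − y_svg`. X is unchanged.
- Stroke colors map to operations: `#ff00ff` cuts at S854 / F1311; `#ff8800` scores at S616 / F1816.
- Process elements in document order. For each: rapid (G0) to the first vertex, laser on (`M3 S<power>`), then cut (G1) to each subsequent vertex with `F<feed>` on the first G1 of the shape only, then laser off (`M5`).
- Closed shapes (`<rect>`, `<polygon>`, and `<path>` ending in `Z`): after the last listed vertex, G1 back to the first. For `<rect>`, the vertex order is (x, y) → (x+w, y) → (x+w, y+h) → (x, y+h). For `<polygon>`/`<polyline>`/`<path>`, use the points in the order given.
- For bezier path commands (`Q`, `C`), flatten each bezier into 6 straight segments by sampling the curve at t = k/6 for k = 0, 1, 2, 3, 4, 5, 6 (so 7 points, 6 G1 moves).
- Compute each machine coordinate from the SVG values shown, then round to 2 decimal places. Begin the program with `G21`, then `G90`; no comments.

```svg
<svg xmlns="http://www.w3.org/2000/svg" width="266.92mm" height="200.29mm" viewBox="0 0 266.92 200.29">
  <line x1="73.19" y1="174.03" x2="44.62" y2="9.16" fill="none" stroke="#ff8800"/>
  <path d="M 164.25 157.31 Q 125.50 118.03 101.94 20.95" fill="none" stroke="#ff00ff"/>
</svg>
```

G21
G90
G0 X73.19 Y26.26
M3 S616
G1 X44.62 Y191.13 F1816
M5
G0 X164.25 Y42.98
M3 S854
G1 X151.76 Y57.68 F1311
G1 X140.10 Y75.59
G1 X129.30 Y96.71
G1 X119.33 Y121.04
G1 X110.22 Y148.59
G1 X101.94 Y179.34
M5

Since the viewBox matches the mm dimensions, user units are millimetres directly. The only transform is the Y-flip y_m = 200.29 − y_svg.

Shape 1 is a line segment drawn with `<line>`. Its stroke #ff8800 means score at S616, F1816. After flipping Y the toolpath is (73.19,26.26) → (44.62,191.13).

Shape 2 is a quadratic bezier drawn with `<path>`. Its stroke #ff00ff means cut at S854, F1311. After flipping Y the toolpath is (164.25,42.98) → (151.76,57.68) → (140.10,75.59) → (129.30,96.71) → (119.33,121.04) → (110.22,148.59) → (101.94,179.34).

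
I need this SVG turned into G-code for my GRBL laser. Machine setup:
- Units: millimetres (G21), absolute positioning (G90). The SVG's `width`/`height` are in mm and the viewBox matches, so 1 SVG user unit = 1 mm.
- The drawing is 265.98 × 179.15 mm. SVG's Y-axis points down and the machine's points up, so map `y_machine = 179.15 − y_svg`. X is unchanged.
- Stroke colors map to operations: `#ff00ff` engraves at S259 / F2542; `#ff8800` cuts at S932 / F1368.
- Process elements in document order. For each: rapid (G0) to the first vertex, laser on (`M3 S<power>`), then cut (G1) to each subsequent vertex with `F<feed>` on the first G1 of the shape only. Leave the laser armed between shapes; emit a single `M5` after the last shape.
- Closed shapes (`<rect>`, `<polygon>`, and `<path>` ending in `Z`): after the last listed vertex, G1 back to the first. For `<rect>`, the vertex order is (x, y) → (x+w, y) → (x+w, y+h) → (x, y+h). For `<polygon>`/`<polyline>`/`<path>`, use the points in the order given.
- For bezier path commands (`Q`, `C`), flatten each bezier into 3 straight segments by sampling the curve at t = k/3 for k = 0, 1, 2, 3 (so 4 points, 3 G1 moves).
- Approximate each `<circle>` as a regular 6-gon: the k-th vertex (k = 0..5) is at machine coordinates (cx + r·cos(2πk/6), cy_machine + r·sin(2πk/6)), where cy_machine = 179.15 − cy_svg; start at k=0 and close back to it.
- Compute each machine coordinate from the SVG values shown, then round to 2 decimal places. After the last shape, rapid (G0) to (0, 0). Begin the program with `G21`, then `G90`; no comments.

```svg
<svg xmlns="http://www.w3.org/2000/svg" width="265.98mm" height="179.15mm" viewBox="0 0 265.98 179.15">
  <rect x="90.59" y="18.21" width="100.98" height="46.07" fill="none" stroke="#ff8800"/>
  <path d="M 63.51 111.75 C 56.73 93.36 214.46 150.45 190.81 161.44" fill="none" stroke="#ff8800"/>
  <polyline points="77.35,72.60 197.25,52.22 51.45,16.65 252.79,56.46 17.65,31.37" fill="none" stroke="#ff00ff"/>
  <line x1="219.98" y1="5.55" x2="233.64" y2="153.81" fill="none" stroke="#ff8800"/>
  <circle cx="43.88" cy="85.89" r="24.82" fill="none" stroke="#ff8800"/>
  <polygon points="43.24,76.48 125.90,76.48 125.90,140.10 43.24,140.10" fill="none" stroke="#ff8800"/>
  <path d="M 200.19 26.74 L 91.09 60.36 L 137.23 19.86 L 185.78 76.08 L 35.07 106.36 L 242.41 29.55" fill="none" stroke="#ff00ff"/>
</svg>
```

G21
G90
G0 X90.59 Y160.94
M3 S932
G1 X191.57 Y160.94 F1368
G1 X191.57 Y114.87
G1 X90.59 Y114.87
G1 X90.59 Y160.94
G0 X63.51 Y67.40
M3 S932
G1 X98.76 Y65.13 F1368
G1 X166.81 Y39.56
G1 X190.81 Y17.71
G0 X77.35 Y106.55
M3 S259
G1 X197.25 Y126.93 F2542
G1 X51.45 Y162.50
G1 X252.79 Y122.69
G1 X17.65 Y147.78
G0 X219.98 Y173.60
M3 S932
G1 X233.64 Y25.34 F1368
G0 X68.70 Y93.26
M3 S932
G1 X56.29 Y114.75 F1368
G1 X31.47 Y114.75
G1 X19.06 Y93.26
G1 X31.47 Y71.77
G1 X56.29 Y71.77
G1 X68.70 Y93.26
G0 X43.24 Y102.67
M3 S932
G1 X125.90 Y102.67 F1368
G1 X125.90 Y39.05
G1 X43.24 Y39.05
G1 X43.24 Y102.67
G0 X200.19 Y152.41
M3 S259
G1 X91.09 Y118.79 F2542
G1 X137.23 Y159.29
G1 X185.78 Y103.07
G1 X35.07 Y72.79
G1 X242.41 Y149.60
M5
G0 X0.00 Y0.00

1 u = 1 mm; y_m = 179.15 − y.

[1] `<rect>` rectangle, #ff8800→cut S932 F1368: (90.59,160.94) → (191.57,160.94) → (191.57,114.87) → (90.59,114.87) → (90.59,160.94) (closed)

[2] `<path>` cubic bezier, #ff8800→cut S932 F1368: (63.51,67.40) → (98.76,65.13) → (166.81,39.56) → (190.81,17.71)

[3] `<polyline>` open polyline, #ff00ff→engrave S259 F2542: (77.35,106.55) → (197.25,126.93) → (51.45,162.50) → (252.79,122.69) → (17.65,147.78)

[4] `<line>` line segment, #ff8800→cut S932 F1368: (219.98,173.60) → (233.64,25.34)

[5] `<circle>` circle, #ff8800→cut S932 F1368: (68.70,93.26) → (56.29,114.75) → (31.47,114.75) → (19.06,93.26) → (31.47,71.77) → (56.29,71.77) → (68.70,93.26) (closed)

[6] `<polygon>` rectangle, #ff8800→cut S932 F1368: (43.24,102.67) → (125.90,102.67) → (125.90,39.05) → (43.24,39.05) → (43.24,102.67) (closed)

[7] `<path>` open polyline, #ff00ff→engrave S259 F2542: (200.19,152.41) → (91.09,118.79) → (137.23,159.29) → (185.78,103.07) → (35.07,72.79) → (242.41,149.60)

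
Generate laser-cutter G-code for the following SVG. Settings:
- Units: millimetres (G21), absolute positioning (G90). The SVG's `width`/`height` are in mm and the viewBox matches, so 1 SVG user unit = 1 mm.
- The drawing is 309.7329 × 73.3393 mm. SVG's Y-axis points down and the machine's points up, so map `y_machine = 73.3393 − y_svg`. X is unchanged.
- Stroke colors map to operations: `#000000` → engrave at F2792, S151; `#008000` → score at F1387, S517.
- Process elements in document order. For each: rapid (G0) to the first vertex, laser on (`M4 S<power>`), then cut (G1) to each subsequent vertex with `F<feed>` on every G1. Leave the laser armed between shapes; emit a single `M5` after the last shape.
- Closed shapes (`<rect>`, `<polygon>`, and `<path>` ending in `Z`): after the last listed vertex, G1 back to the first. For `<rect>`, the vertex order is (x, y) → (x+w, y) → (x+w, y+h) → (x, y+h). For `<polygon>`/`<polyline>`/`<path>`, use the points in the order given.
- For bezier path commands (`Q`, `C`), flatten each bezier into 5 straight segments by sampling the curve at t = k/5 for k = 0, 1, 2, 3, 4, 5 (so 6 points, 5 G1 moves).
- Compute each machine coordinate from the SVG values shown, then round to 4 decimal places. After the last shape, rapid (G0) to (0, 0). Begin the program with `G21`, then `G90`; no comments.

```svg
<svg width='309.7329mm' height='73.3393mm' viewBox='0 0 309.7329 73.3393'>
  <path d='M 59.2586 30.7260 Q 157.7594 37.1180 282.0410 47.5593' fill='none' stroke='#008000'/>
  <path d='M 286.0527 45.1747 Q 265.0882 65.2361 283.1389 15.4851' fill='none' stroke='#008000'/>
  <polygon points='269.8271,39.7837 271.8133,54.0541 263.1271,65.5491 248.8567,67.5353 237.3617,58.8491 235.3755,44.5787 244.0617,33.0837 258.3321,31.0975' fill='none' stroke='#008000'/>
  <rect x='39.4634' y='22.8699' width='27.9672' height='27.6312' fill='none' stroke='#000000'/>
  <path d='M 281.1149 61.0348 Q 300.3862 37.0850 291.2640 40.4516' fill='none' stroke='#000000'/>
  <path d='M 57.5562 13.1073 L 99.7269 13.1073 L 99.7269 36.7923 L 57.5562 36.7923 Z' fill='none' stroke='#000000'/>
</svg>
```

1 u = 1 mm; y_m = 73.3393 − y.

[1] `<path>` quadratic bezier, #008000→score S517 F1387: (59.2586,42.6133) → (99.6902,39.8945) → (142.1842,36.8518) → (186.7406,33.4852) → (233.3596,29.7945) → (282.0410,25.7800)

[2] `<path>` quadratic bezier, #008000→score S517 F1387: (286.0527,28.1646) → (279.2275,22.9325) → (275.5235,23.2855) → (274.9408,29.2234) → (277.4792,40.7463) → (283.1389,57.8542)

[3] `<polygon>` regular polygon, #008000→score S517 F1387: (269.8271,33.5556) → (271.8133,19.2852) → (263.1271,7.7902) → (248.8567,5.8040) → (237.3617,14.4902) → (235.3755,28.7606) → (244.0617,40.2556) → (258.3321,42.2418) → (269.8271,33.5556) (closed)

[4] `<rect>` rectangle, #000000→engrave S151 F2792: (39.4634,50.4694) → (67.4306,50.4694) → (67.4306,22.8382) → (39.4634,22.8382) → (39.4634,50.4694) (closed)

[5] `<path>` quadratic bezier, #000000→engrave S151 F2792: (281.1149,12.3045) → (287.6877,20.7918) → (291.9890,27.0937) → (294.0188,31.2104) → (293.7771,33.1417) → (291.2640,32.8877)

[6] `<path>` rectangle, #000000→engrave S151 F2792: (57.5562,60.2320) → (99.7269,60.2320) → (99.7269,36.5470) → (57.5562,36.5470) → (57.5562,60.2320) (closed)

G21
G90
G0 X59.2586 Y42.6133
M4 S517
G1 X99.6902 Y39.8945 F1387
G1 X142.1842 Y36.8518 F1387
G1 X186.7406 Y33.4852 F1387
G1 X233.3596 Y29.7945 F1387
G1 X282.0410 Y25.7800 F1387
G0 X286.0527 Y28.1646
M4 S517
G1 X279.2275 Y22.9325 F1387
G1 X275.5235 Y23.2855 F1387
G1 X274.9408 Y29.2234 F1387
G1 X277.4792 Y40.7463 F1387
G1 X283.1389 Y57.8542 F1387
G0 X269.8271 Y33.5556
M4 S517
G1 X271.8133 Y19.2852 F1387
G1 X263.1271 Y7.7902 F1387
G1 X248.8567 Y5.8040 F1387
G1 X237.3617 Y14.4902 F1387
G1 X235.3755 Y28.7606 F1387
G1 X244.0617 Y40.2556 F1387
G1 X258.3321 Y42.2418 F1387
G1 X269.8271 Y33.5556 F1387
G0 X39.4634 Y50.4694
M4 S151
G1 X67.4306 Y50.4694 F2792
G1 X67.4306 Y22.8382 F2792
G1 X39.4634 Y22.8382 F2792
G1 X39.4634 Y50.4694 F2792
G0 X281.1149 Y12.3045
M4 S151
G1 X287.6877 Y20.7918 F2792
G1 X291.9890 Y27.0937 F2792
G1 X294.0188 Y31.2104 F2792
G1 X293.7771 Y33.1417 F2792
G1 X291.2640 Y32.8877 F2792
G0 X57.5562 Y60.2320
M4 S151
G1 X99.7269 Y60.2320 F2792
G1 X99.7269 Y36.5470 F2792
G1 X57.5562 Y36.5470 F2792
G1 X57.5562 Y60.2320 F2792
M5
G0 X0.0000 Y0.0000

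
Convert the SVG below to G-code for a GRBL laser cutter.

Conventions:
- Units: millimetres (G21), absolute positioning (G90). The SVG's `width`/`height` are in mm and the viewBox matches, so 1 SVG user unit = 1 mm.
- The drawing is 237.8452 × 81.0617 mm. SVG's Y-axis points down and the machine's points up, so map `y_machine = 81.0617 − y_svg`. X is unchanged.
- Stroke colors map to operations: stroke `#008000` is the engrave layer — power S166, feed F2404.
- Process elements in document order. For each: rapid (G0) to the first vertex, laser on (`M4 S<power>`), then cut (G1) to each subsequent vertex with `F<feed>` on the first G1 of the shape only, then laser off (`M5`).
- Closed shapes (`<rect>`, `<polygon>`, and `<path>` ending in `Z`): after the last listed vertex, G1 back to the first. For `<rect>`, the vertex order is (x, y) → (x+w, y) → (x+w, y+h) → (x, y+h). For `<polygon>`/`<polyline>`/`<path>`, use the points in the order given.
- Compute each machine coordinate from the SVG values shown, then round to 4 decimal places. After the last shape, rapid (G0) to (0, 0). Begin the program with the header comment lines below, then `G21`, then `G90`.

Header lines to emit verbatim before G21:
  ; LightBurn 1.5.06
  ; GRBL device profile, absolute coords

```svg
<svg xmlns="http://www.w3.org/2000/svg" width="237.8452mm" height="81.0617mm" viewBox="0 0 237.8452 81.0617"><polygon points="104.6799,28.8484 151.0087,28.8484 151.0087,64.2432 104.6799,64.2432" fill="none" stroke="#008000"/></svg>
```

viewBox `0 0 237.8452 81.0617` with mm width/height → 1 unit = 1 mm. Flip: y_m = 81.0617 − y_svg.

**Shape 1** — `<polygon>` rectangle, stroke `#008000` → engrave (S166, F2404). Machine vertices: (104.6799,52.2133) → (151.0087,52.2133) → (151.0087,16.8185) → (104.6799,16.8185) → (104.6799,52.2133). Closed: final G1 returns to the first vertex.

; LightBurn 1.5.06
; GRBL device profile, absolute coords
G21
G90
G0 X104.6799 Y52.2133
M4 S166
G1 X151.0087 Y52.2133 F2404
G1 X151.0087 Y16.8185
G1 X104.6799 Y16.8185
G1 X104.6799 Y52.2133
M5
G0 X0.0000 Y0.0000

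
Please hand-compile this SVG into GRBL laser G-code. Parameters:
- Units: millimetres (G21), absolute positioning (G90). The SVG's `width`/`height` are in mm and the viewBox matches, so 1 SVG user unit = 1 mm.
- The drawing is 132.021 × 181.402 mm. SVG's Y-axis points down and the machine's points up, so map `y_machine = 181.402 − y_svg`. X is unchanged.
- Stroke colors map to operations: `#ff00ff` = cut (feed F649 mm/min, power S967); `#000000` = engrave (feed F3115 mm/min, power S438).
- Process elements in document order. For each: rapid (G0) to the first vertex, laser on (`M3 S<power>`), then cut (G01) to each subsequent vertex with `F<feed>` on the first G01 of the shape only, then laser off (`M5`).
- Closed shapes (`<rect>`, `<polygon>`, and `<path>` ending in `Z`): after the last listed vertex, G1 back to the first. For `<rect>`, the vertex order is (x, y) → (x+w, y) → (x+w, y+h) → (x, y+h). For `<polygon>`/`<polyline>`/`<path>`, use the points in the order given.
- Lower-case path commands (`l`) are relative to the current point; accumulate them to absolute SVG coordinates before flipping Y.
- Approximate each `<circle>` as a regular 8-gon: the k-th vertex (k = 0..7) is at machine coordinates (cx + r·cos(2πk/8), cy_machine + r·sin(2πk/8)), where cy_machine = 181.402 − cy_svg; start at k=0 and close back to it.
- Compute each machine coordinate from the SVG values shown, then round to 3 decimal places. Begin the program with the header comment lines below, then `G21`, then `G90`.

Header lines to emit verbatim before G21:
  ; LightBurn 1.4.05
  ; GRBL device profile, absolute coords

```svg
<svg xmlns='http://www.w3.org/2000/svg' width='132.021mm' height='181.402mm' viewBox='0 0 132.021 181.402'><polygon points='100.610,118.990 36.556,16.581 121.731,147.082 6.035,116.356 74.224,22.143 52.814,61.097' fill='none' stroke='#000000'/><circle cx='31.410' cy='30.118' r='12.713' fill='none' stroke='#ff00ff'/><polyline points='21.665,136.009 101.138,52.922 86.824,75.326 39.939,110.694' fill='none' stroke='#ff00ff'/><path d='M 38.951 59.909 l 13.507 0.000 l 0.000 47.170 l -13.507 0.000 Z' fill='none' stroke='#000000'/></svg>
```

Since the viewBox matches the mm dimensions, user units are millimetres directly. The only transform is the Y-flip y_m = 181.402 − y_svg.

Shape 1 is a closed polygon drawn with `<polygon>`. Its stroke #000000 means engrave at S438, F3115. After flipping Y the toolpath is (100.610,62.412) → (36.556,164.821) → (121.731,34.320) → (6.035,65.046) → (74.224,159.259) → (52.814,120.305) → (100.610,62.412), returning to the start.

Shape 2 is a circle drawn with `<circle>`. Its stroke #ff00ff means cut at S967, F649. After flipping Y the toolpath is (44.123,151.284) → (40.399,160.273) → (31.410,163.997) → (22.421,160.273) → (18.697,151.284) → (22.421,142.295) → (31.410,138.571) → (40.399,142.295) → (44.123,151.284), returning to the start.

Shape 3 is a open polyline drawn with `<polyline>`. Its stroke #ff00ff means cut at S967, F649. After flipping Y the toolpath is (21.665,45.393) → (101.138,128.480) → (86.824,106.076) → (39.939,70.708).

Shape 4 is a rectangle drawn with `<path>`. Its stroke #000000 means engrave at S438, F3115. After flipping Y the toolpath is (38.951,121.493) → (52.458,121.493) → (52.458,74.323) → (38.951,74.323) → (38.951,121.493), returning to the start.

; LightBurn 1.4.05
; GRBL device profile, absolute coords
G21
G90
G0 X100.610 Y62.412
M3 S438
G01 X36.556 Y164.821 F3115
G01 X121.731 Y34.320
G01 X6.035 Y65.046
G01 X74.224 Y159.259
G01 X52.814 Y120.305
G01 X100.610 Y62.412
M5
G0 X44.123 Y151.284
M3 S967
G01 X40.399 Y160.273 F649
G01 X31.410 Y163.997
G01 X22.421 Y160.273
G01 X18.697 Y151.284
G01 X22.421 Y142.295
G01 X31.410 Y138.571
G01 X40.399 Y142.295
G01 X44.123 Y151.284
M5
G0 X21.665 Y45.393
M3 S967
G01 X101.138 Y128.480 F649
G01 X86.824 Y106.076
G01 X39.939 Y70.708
M5
G0 X38.951 Y121.493
M3 S438
G01 X52.458 Y121.493 F3115
G01 X52.458 Y74.323
G01 X38.951 Y74.323
G01 X38.951 Y121.493
M5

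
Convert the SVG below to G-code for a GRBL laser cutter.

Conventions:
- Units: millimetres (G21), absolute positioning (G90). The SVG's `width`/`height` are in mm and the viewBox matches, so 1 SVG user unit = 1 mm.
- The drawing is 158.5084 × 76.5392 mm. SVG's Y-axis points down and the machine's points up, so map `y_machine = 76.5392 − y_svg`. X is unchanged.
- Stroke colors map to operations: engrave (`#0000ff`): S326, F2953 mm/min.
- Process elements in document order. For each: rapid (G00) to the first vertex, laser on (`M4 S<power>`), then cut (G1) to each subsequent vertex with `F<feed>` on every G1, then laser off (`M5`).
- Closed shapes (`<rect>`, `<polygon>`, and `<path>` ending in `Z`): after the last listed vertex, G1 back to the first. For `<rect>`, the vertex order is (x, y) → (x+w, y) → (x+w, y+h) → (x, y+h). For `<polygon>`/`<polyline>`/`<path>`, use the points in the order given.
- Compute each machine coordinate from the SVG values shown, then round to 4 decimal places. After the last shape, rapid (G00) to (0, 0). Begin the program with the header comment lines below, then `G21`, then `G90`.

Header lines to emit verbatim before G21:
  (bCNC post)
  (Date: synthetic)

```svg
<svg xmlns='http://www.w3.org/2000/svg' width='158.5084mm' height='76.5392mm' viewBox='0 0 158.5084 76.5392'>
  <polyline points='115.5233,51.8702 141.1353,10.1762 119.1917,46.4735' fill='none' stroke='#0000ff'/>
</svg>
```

1 u = 1 mm; y_m = 76.5392 − y.

[1] `<polyline>` open polyline, #0000ff→engrave S326 F2953: (115.5233,24.6690) → (141.1353,66.3630) → (119.1917,30.0657)

(bCNC post)
(Date: synthetic)
G21
G90
G00 X115.5233 Y24.6690
M4 S326
G1 X141.1353 Y66.3630 F2953
G1 X119.1917 Y30.0657 F2953
M5
G00 X0.0000 Y0.0000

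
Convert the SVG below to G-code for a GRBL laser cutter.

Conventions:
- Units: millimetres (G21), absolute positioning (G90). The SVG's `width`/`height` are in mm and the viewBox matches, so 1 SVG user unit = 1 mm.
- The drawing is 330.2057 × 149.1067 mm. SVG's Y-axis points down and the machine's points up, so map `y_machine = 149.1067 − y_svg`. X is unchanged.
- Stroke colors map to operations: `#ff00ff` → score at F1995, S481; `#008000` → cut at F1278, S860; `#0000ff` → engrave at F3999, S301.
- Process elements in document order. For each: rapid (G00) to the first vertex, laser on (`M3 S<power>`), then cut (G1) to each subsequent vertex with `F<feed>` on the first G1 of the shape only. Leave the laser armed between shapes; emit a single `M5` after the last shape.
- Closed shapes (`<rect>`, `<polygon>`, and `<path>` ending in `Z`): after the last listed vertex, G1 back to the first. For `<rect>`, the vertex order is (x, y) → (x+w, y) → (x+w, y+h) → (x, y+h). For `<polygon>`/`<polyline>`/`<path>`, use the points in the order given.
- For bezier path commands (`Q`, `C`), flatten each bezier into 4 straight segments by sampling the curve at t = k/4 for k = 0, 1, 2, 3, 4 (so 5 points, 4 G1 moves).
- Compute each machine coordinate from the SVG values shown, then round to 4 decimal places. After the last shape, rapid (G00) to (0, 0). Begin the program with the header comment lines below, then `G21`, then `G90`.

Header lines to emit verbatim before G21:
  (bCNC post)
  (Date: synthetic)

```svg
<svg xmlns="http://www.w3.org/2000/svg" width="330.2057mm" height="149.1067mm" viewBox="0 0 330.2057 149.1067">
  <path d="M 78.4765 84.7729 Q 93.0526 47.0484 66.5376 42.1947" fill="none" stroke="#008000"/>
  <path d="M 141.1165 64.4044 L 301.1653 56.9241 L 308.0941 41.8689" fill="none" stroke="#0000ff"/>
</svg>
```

1 u = 1 mm; y_m = 149.1067 − y.

[1] `<path>` quadratic bezier, #008000→cut S860 F1278: (78.4765,64.3338) → (83.1964,81.1416) → (82.7798,93.8406) → (77.2269,102.4307) → (66.5376,106.9120)

[2] `<path>` open polyline, #0000ff→engrave S301 F3999: (141.1165,84.7023) → (301.1653,92.1826) → (308.0941,107.2378)

(bCNC post)
(Date: synthetic)
G21
G90
G00 X78.4765 Y64.3338
M3 S860
G1 X83.1964 Y81.1416 F1278
G1 X82.7798 Y93.8406
G1 X77.2269 Y102.4307
G1 X66.5376 Y106.9120
G00 X141.1165 Y84.7023
M3 S301
G1 X301.1653 Y92.1826 F3999
G1 X308.0941 Y107.2378
M5
G00 X0.0000 Y0.0000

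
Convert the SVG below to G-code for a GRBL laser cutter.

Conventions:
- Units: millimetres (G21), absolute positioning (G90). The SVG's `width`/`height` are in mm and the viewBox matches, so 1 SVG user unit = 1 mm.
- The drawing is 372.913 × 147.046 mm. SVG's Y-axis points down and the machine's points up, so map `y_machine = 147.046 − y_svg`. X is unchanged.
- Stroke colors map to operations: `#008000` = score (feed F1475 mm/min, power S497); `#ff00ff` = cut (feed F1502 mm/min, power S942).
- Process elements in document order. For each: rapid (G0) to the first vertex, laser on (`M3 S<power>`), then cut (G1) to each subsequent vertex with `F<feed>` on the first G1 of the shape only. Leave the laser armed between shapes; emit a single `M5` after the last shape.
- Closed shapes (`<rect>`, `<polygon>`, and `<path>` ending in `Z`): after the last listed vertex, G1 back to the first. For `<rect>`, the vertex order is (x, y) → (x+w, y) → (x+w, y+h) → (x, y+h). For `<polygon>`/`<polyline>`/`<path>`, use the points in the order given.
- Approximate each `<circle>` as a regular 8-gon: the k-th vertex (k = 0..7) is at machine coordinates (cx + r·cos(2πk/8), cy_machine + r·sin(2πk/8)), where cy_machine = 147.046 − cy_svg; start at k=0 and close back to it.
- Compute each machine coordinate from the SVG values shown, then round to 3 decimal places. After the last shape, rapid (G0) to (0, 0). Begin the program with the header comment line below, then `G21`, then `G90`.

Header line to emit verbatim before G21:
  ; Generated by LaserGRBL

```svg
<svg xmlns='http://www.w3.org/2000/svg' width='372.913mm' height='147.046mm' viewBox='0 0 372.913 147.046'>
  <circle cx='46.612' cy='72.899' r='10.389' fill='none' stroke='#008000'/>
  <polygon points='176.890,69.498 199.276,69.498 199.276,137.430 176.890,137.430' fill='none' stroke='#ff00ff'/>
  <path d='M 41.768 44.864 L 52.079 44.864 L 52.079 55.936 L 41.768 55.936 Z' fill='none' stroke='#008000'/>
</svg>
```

; Generated by LaserGRBL
G21
G90
G0 X57.001 Y74.147
M3 S497
G1 X53.958 Y81.493 F1475
G1 X46.612 Y84.536
G1 X39.266 Y81.493
G1 X36.223 Y74.147
G1 X39.266 Y66.801
G1 X46.612 Y63.758
G1 X53.958 Y66.801
G1 X57.001 Y74.147
G0 X176.890 Y77.548
M3 S942
G1 X199.276 Y77.548 F1502
G1 X199.276 Y9.616
G1 X176.890 Y9.616
G1 X176.890 Y77.548
G0 X41.768 Y102.182
M3 S497
G1 X52.079 Y102.182 F1475
G1 X52.079 Y91.110
G1 X41.768 Y91.110
G1 X41.768 Y102.182
M5
G0 X0.000 Y0.000

1 u = 1 mm; y_m = 147.046 − y.

[1] `<circle>` circle, #008000→score S497 F1475: (57.001,74.147) → (53.958,81.493) → (46.612,84.536) → (39.266,81.493) → (36.223,74.147) → (39.266,66.801) → (46.612,63.758) → (53.958,66.801) → (57.001,74.147) (closed)

[2] `<polygon>` rectangle, #ff00ff→cut S942 F1502: (176.890,77.548) → (199.276,77.548) → (199.276,9.616) → (176.890,9.616) → (176.890,77.548) (closed)

[3] `<path>` rectangle, #008000→score S497 F1475: (41.768,102.182) → (52.079,102.182) → (52.079,91.110) → (41.768,91.110) → (41.768,102.182) (closed)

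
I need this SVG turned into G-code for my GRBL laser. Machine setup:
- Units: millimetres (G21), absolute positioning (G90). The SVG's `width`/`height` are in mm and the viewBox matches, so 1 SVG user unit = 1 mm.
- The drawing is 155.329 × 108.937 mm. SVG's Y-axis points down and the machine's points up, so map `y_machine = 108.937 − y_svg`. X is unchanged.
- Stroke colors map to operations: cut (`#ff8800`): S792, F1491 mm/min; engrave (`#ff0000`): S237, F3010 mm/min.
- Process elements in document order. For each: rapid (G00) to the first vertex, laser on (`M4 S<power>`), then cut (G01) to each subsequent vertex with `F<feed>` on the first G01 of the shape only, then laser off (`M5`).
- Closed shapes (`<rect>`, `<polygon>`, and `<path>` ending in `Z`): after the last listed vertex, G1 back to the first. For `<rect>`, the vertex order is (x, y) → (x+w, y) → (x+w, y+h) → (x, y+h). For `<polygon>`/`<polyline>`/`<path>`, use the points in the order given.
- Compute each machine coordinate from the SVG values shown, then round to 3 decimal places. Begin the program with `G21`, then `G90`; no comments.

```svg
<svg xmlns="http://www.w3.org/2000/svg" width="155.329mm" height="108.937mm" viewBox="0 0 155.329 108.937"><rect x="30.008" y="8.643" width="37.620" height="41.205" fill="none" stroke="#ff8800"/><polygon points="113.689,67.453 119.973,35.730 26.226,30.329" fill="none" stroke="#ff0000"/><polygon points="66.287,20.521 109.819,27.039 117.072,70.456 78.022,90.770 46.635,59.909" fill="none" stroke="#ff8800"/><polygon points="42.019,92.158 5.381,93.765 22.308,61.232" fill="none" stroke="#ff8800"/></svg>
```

G21
G90
G00 X30.008 Y100.294
M4 S792
G01 X67.628 Y100.294 F1491
G01 X67.628 Y59.089
G01 X30.008 Y59.089
G01 X30.008 Y100.294
M5
G00 X113.689 Y41.484
M4 S237
G01 X119.973 Y73.207 F3010
G01 X26.226 Y78.608
G01 X113.689 Y41.484
M5
G00 X66.287 Y88.416
M4 S792
G01 X109.819 Y81.898 F1491
G01 X117.072 Y38.481
G01 X78.022 Y18.167
G01 X46.635 Y49.028
G01 X66.287 Y88.416
M5
G00 X42.019 Y16.779
M4 S792
G01 X5.381 Y15.172 F1491
G01 X22.308 Y47.705
G01 X42.019 Y16.779
M5

viewBox `0 0 155.329 108.937` with mm width/height → 1 unit = 1 mm. Flip: y_m = 108.937 − y_svg.

**Shape 1** — `<rect>` rectangle, stroke `#ff8800` → cut (S792, F1491). Machine vertices: (30.008,100.294) → (67.628,100.294) → (67.628,59.089) → (30.008,59.089) → (30.008,100.294). Closed: final G1 returns to the first vertex.

**Shape 2** — `<polygon>` closed polygon, stroke `#ff0000` → engrave (S237, F3010). Machine vertices: (113.689,41.484) → (119.973,73.207) → (26.226,78.608) → (113.689,41.484). Closed: final G1 returns to the first vertex.

**Shape 3** — `<polygon>` regular polygon, stroke `#ff8800` → cut (S792, F1491). Machine vertices: (66.287,88.416) → (109.819,81.898) → (117.072,38.481) → (78.022,18.167) → (46.635,49.028) → (66.287,88.416). Closed: final G1 returns to the first vertex.

**Shape 4** — `<polygon>` regular polygon, stroke `#ff8800` → cut (S792, F1491). Machine vertices: (42.019,16.779) → (5.381,15.172) → (22.308,47.705) → (42.019,16.779). Closed: final G1 returns to the first vertex.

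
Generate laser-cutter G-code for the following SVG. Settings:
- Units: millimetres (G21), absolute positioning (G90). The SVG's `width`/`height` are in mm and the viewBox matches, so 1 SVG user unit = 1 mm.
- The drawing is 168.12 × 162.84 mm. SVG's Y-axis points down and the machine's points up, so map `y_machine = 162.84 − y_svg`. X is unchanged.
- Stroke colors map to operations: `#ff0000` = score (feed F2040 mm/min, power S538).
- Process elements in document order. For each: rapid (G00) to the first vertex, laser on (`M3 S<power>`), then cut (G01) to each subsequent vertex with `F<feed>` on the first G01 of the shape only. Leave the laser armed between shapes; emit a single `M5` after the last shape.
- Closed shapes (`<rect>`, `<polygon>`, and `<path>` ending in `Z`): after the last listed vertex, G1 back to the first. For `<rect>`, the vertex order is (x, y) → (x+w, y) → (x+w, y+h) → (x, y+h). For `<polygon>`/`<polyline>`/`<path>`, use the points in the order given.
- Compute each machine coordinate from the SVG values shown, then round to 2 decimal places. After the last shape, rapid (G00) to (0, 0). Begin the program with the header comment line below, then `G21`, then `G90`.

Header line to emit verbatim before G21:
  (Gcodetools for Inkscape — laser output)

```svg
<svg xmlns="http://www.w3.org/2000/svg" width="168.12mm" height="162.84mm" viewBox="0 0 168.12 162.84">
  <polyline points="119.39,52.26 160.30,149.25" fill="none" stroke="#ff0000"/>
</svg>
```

Since the viewBox matches the mm dimensions, user units are millimetres directly. The only transform is the Y-flip y_m = 162.84 − y_svg.

Shape 1 is a line segment drawn with `<polyline>`. Its stroke #ff0000 means score at S538, F2040. After flipping Y the toolpath is (119.39,110.58) → (160.30,13.59).

(Gcodetools for Inkscape — laser output)
G21
G90
G00 X119.39 Y110.58
M3 S538
G01 X160.30 Y13.59 F2040
M5
G00 X0.00 Y0.00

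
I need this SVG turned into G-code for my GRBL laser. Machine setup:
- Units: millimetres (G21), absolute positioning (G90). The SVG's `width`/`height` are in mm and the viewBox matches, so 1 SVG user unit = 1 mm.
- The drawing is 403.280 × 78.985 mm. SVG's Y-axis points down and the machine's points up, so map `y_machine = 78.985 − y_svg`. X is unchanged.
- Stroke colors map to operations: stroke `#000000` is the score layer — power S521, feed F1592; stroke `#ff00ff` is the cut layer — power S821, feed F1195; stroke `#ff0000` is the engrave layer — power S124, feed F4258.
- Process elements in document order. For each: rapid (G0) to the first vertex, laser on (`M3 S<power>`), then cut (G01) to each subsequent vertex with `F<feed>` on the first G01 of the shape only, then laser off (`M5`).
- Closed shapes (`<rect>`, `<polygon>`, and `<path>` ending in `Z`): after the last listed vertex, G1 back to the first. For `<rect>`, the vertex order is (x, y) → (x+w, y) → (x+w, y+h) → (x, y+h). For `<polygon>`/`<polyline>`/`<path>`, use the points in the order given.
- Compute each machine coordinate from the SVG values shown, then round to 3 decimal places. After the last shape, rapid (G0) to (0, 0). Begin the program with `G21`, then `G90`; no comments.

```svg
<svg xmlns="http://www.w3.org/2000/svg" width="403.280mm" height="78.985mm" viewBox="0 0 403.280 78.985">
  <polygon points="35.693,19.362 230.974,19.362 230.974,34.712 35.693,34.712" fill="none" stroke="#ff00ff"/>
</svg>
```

viewBox `0 0 403.280 78.985` with mm width/height → 1 unit = 1 mm. Flip: y_m = 78.985 − y_svg.

**Shape 1** — `<polygon>` rectangle, stroke `#ff00ff` → cut (S821, F1195). Machine vertices: (35.693,59.623) → (230.974,59.623) → (230.974,44.273) → (35.693,44.273) → (35.693,59.623). Closed: final G1 returns to the first vertex.

G21
G90
G0 X35.693 Y59.623
M3 S821
G01 X230.974 Y59.623 F1195
G01 X230.974 Y44.273
G01 X35.693 Y44.273
G01 X35.693 Y59.623
M5
G0 X0.000 Y0.000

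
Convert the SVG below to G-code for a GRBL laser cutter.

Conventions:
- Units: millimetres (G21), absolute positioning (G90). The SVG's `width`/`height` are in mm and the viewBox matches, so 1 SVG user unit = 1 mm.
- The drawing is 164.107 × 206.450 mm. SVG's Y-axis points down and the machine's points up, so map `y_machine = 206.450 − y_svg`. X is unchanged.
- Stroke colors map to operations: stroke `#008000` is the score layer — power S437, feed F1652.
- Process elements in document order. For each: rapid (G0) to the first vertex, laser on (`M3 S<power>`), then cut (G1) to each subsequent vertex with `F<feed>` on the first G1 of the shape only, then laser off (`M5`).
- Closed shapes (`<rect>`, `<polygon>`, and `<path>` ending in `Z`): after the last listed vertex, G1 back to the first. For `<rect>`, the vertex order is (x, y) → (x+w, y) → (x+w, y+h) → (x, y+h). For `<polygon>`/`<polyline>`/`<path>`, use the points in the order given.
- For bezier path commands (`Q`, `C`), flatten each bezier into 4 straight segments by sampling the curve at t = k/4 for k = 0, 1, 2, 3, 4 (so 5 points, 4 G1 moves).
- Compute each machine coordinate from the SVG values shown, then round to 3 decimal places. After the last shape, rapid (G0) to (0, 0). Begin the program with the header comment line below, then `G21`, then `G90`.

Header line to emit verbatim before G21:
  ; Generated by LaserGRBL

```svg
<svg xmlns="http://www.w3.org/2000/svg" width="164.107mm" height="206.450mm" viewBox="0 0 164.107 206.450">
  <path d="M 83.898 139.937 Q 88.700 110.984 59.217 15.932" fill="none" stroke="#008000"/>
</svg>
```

; Generated by LaserGRBL
G21
G90
G0 X83.898 Y66.513
M3 S437
G1 X84.156 Y85.121 F1652
G1 X80.129 Y111.991
G1 X71.816 Y147.123
G1 X59.217 Y190.518
M5
G0 X0.000 Y0.000

Since the viewBox matches the mm dimensions, user units are millimetres directly. The only transform is the Y-flip y_m = 206.450 − y_svg.

Shape 1 is a quadratic bezier drawn with `<path>`. Its stroke #008000 means score at S437, F1652. After flipping Y the toolpath is (83.898,66.513) → (84.156,85.121) → (80.129,111.991) → (71.816,147.123) → (59.217,190.518).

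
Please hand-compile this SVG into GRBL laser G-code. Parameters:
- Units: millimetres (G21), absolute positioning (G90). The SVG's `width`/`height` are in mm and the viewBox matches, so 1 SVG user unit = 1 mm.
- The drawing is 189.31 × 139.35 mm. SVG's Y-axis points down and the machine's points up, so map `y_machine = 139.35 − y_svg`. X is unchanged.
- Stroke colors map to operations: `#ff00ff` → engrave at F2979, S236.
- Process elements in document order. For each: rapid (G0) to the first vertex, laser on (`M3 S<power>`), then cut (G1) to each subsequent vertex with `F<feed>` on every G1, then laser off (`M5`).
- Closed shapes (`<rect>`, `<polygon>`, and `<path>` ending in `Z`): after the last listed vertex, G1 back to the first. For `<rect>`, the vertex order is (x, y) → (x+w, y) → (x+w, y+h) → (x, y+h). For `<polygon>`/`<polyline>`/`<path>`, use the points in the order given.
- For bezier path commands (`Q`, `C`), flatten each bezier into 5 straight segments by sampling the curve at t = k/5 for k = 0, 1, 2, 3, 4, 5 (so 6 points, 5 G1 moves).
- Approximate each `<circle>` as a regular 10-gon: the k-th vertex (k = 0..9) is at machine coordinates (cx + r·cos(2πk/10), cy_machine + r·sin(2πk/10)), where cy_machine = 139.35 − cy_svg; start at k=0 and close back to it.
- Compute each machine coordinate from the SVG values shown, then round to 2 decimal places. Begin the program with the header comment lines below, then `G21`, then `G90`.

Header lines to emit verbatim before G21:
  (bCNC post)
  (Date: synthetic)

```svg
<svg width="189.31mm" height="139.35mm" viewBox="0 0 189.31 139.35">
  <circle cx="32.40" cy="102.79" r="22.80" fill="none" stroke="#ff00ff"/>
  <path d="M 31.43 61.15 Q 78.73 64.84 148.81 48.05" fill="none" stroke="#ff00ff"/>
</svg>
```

Since the viewBox matches the mm dimensions, user units are millimetres directly. The only transform is the Y-flip y_m = 139.35 − y_svg.

Shape 1 is a circle drawn with `<circle>`. Its stroke #ff00ff means engrave at S236, F2979. After flipping Y the toolpath is (55.20,36.56) → (50.85,49.96) → (39.45,58.24) → (25.35,58.24) → (13.95,49.96) → (9.60,36.56) → (13.95,23.16) → (25.35,14.88) → (39.45,14.88) → (50.85,23.16) → (55.20,36.56), returning to the start.

Shape 2 is a quadratic bezier drawn with `<path>`. Its stroke #ff00ff means engrave at S236, F2979. After flipping Y the toolpath is (31.43,78.20) → (51.26,77.54) → (72.91,78.52) → (96.39,81.14) → (121.69,85.40) → (148.81,91.30).

(bCNC post)
(Date: synthetic)
G21
G90
G0 X55.20 Y36.56
M3 S236
G1 X50.85 Y49.96 F2979
G1 X39.45 Y58.24 F2979
G1 X25.35 Y58.24 F2979
G1 X13.95 Y49.96 F2979
G1 X9.60 Y36.56 F2979
G1 X13.95 Y23.16 F2979
G1 X25.35 Y14.88 F2979
G1 X39.45 Y14.88 F2979
G1 X50.85 Y23.16 F2979
G1 X55.20 Y36.56 F2979
M5
G0 X31.43 Y78.20
M3 S236
G1 X51.26 Y77.54 F2979
G1 X72.91 Y78.52 F2979
G1 X96.39 Y81.14 F2979
G1 X121.69 Y85.40 F2979
G1 X148.81 Y91.30 F2979
M5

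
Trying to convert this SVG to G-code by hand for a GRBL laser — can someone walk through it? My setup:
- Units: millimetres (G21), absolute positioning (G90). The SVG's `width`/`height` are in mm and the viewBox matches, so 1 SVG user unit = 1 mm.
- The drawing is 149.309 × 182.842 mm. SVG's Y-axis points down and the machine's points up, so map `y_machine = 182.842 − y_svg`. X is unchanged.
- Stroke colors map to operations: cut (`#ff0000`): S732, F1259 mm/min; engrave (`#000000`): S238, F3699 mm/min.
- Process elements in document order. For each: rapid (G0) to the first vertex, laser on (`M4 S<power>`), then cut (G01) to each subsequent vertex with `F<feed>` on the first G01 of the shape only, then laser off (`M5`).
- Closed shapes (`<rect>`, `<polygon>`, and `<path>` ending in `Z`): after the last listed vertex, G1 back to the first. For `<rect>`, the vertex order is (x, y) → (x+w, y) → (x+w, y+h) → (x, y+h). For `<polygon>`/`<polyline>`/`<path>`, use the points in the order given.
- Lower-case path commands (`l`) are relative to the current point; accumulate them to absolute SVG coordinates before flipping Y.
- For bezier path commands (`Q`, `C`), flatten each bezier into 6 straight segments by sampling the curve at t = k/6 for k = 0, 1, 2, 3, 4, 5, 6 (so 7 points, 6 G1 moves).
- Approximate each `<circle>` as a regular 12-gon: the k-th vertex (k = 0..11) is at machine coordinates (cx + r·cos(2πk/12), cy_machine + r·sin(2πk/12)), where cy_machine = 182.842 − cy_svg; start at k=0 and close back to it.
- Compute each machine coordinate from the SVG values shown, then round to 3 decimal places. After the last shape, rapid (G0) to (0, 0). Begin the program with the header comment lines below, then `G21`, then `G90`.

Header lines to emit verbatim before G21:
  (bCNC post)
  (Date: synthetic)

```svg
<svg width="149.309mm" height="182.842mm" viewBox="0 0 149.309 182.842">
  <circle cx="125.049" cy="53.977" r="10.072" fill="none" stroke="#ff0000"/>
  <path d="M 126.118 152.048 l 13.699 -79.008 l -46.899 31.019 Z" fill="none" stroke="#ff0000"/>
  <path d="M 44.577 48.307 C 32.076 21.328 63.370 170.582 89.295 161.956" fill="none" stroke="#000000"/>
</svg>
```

viewBox `0 0 149.309 182.842` with mm width/height → 1 unit = 1 mm. Flip: y_m = 182.842 − y_svg.

**Shape 1** — `<circle>` circle, stroke `#ff0000` → cut (S732, F1259). Machine vertices: (135.121,128.865) → (133.772,133.901) → (130.085,137.588) → (125.049,138.937) → (120.013,137.588) → (116.326,133.901) → (114.977,128.865) → (116.326,123.829) → (120.013,120.142) → (125.049,118.793) → (130.085,120.142) → (133.772,123.829) → (135.121,128.865). Closed: final G1 returns to the first vertex.

**Shape 2** — `<path>` closed polygon, stroke `#ff0000` → cut (S732, F1259). Machine vertices: (126.118,30.794) → (139.817,109.802) → (92.918,78.783) → (126.118,30.794). Closed: final G1 returns to the first vertex.

**Shape 3** — `<path>` cubic bezier, stroke `#000000` → engrave (S238, F3699). Control points (SVG): P0=(44.577,48.307), P1=(32.076,21.328), P2=(63.370,170.582), P3=(89.295,161.956); sampled at t=k/6. Machine vertices: (44.577,134.535) → (41.748,134.885) → (44.853,115.144) → (52.526,84.593) → (63.401,52.512) → (76.113,28.183) → (89.295,20.886). Open path.

(bCNC post)
(Date: synthetic)
G21
G90
G0 X135.121 Y128.865
M4 S732
G01 X133.772 Y133.901 F1259
G01 X130.085 Y137.588
G01 X125.049 Y138.937
G01 X120.013 Y137.588
G01 X116.326 Y133.901
G01 X114.977 Y128.865
G01 X116.326 Y123.829
G01 X120.013 Y120.142
G01 X125.049 Y118.793
G01 X130.085 Y120.142
G01 X133.772 Y123.829
G01 X135.121 Y128.865
M5
G0 X126.118 Y30.794
M4 S732
G01 X139.817 Y109.802 F1259
G01 X92.918 Y78.783
G01 X126.118 Y30.794
M5
G0 X44.577 Y134.535
M4 S238
G01 X41.748 Y134.885 F3699
G01 X44.853 Y115.144
G01 X52.526 Y84.593
G01 X63.401 Y52.512
G01 X76.113 Y28.183
G01 X89.295 Y20.886
M5
G0 X0.000 Y0.000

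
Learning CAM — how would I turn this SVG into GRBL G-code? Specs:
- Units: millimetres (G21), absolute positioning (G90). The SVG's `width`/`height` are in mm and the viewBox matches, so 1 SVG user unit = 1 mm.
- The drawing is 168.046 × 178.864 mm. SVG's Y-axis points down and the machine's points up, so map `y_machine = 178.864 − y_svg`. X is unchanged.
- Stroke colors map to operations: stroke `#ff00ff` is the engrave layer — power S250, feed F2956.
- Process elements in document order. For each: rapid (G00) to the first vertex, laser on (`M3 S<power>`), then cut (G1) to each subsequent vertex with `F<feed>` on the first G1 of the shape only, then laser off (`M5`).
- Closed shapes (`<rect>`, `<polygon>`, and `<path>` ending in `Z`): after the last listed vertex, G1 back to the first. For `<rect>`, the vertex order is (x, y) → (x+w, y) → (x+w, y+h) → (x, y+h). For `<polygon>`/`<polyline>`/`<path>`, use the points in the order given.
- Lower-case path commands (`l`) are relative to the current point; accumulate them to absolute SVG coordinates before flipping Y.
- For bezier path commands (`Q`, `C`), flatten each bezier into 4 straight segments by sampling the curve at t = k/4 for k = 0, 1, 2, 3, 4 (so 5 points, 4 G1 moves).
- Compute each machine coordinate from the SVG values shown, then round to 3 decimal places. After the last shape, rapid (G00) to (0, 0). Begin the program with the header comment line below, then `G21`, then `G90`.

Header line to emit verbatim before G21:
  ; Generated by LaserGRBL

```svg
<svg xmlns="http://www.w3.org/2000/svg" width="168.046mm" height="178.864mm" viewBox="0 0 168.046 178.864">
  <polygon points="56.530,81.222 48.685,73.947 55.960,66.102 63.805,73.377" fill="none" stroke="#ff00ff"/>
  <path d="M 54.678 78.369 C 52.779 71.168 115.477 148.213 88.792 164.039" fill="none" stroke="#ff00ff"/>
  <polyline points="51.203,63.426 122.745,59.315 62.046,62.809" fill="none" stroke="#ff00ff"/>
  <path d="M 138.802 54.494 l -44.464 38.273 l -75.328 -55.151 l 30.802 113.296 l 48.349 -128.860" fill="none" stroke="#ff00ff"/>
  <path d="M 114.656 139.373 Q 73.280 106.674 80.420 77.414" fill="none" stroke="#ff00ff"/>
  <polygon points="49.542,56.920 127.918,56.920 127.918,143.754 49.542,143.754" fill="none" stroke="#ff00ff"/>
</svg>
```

1 u = 1 mm; y_m = 178.864 − y.

[1] `<polygon>` regular polygon, #ff00ff→engrave S250 F2956: (56.530,97.642) → (48.685,104.917) → (55.960,112.762) → (63.805,105.487) → (56.530,97.642) (closed)

[2] `<path>` cubic bezier, #ff00ff→engrave S250 F2956: (54.678,100.495) → (62.960,92.373) → (81.030,66.295) → (94.452,35.900) → (88.792,14.825)

[3] `<polyline>` open polyline, #ff00ff→engrave S250 F2956: (51.203,115.438) → (122.745,119.549) → (62.046,116.055)

[4] `<path>` open polyline, #ff00ff→engrave S250 F2956: (138.802,124.370) → (94.338,86.097) → (19.010,141.248) → (49.812,27.952) → (98.161,156.812)

[5] `<path>` quadratic bezier, #ff00ff→engrave S250 F2956: (114.656,39.491) → (97.000,55.626) → (85.409,71.330) → (79.882,86.605) → (80.420,101.450)

[6] `<polygon>` rectangle, #ff00ff→engrave S250 F2956: (49.542,121.944) → (127.918,121.944) → (127.918,35.110) → (49.542,35.110) → (49.542,121.944) (closed)

; Generated by LaserGRBL
G21
G90
G00 X56.530 Y97.642
M3 S250
G1 X48.685 Y104.917 F2956
G1 X55.960 Y112.762
G1 X63.805 Y105.487
G1 X56.530 Y97.642
M5
G00 X54.678 Y100.495
M3 S250
G1 X62.960 Y92.373 F2956
G1 X81.030 Y66.295
G1 X94.452 Y35.900
G1 X88.792 Y14.825
M5
G00 X51.203 Y115.438
M3 S250
G1 X122.745 Y119.549 F2956
G1 X62.046 Y116.055
M5
G00 X138.802 Y124.370
M3 S250
G1 X94.338 Y86.097 F2956
G1 X19.010 Y141.248
G1 X49.812 Y27.952
G1 X98.161 Y156.812
M5
G00 X114.656 Y39.491
M3 S250
G1 X97.000 Y55.626 F2956
G1 X85.409 Y71.330
G1 X79.882 Y86.605
G1 X80.420 Y101.450
M5
G00 X49.542 Y121.944
M3 S250
G1 X127.918 Y121.944 F2956
G1 X127.918 Y35.110
G1 X49.542 Y35.110
G1 X49.542 Y121.944
M5
G00 X0.000 Y0.000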